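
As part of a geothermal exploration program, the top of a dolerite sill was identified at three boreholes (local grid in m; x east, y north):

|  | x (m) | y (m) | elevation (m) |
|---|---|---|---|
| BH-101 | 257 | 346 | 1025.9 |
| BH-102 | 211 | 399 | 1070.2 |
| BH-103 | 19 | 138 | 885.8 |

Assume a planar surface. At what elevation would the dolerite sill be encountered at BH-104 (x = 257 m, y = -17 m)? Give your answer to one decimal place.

747.9 m

Two edge vectors: BH-101→BH-102 = (-46, 53, 44.3), BH-101→BH-103 = (-238, -208, -140.1).
Normal n = (BH-101→BH-102) × (BH-101→BH-103) = (1789.1, -16988, 22182).
So ∂z/∂x = −n_x/n_z = −0.08066 and ∂z/∂y = −n_y/n_z = 0.76585.
Intercept c from BH-101: 1025.9 + 20.73 − 264.98 = 781.65.
At (257, -17): z = −20.7 − 13.0 + 781.65 = 747.9 m.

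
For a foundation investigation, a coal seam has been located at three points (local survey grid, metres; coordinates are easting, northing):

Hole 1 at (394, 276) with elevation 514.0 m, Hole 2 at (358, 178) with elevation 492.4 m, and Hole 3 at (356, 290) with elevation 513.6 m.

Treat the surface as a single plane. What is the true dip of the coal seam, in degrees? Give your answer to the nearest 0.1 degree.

Let the plane be z = a·easting + b·northing + c.
Hole 2−Hole 1: −36a − 98b = −21.6;  Hole 3−Hole 1: −38a + 14b = −0.4.
Solving gives a = 0.08079, b = 0.19073.
Gradient magnitude |∇z| = √(a² + b²) = √(0.00653 + 0.03638) = 0.20714.
True dip = arctan(0.20714) = 11.7°, dipping toward SSW (azimuth ≈ 203°).

11.7°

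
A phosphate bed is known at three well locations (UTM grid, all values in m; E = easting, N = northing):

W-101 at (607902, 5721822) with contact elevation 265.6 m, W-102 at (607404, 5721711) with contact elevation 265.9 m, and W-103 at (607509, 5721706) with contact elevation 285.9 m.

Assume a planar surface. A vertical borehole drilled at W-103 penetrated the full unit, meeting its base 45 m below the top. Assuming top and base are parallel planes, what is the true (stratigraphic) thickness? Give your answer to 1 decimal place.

Let the plane be z = a·E + b·N + c.
W-102−W-101: −498a − 111b = 0.3;  W-103−W-101: −393a − 116b = 20.3.
Solving gives a = 0.15684, b = −0.70636.
|∇z| = √(a²+b²) = 0.72357, so dip δ = arctan(0.72357) = 35.89°.
True thickness = vertical thickness × cos δ = 45 × cos 35.89° = 36.5 m.

36.5 m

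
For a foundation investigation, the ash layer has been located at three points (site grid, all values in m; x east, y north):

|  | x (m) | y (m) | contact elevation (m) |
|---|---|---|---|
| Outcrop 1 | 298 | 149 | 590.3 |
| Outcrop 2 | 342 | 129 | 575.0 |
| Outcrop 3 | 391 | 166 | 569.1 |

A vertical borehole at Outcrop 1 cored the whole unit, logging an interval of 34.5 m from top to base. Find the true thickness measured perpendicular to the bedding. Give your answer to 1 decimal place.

32.8 m

Two edge vectors: Outcrop 1→Outcrop 2 = (44, -20, -15.3), Outcrop 1→Outcrop 3 = (93, 17, -21.2).
Normal n = (Outcrop 1→Outcrop 2) × (Outcrop 1→Outcrop 3) = (684.1, -490.1, 2608).
So ∂z/∂x = −n_x/n_z = −0.26231 and ∂z/∂y = −n_y/n_z = 0.18792.
|∇z| = √(a²+b²) = 0.32268, so dip δ = arctan(0.32268) = 17.88°.
True thickness = vertical thickness × cos δ = 34.5 × cos 17.88° = 32.8 m.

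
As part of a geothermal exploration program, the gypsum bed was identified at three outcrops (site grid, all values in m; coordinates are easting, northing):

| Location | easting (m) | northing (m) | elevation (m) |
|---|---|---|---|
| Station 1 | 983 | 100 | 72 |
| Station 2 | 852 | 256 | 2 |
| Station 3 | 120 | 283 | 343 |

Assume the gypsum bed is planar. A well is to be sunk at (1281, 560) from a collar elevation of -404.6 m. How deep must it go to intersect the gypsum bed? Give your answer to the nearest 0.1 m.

70.5 m

Two edge vectors: Station 1→Station 2 = (-131, 156, -70), Station 1→Station 3 = (-863, 183, 271).
Normal n = (Station 1→Station 2) × (Station 1→Station 3) = (55086, 95911, 110655).
So ∂z/∂easting = −n_x/n_z = −0.497818 and ∂z/∂northing = −n_y/n_z = −0.866757.
Intercept c from Station 1: 72 + 489.35 + 86.68 = 648.03.
At (1281, 560): z_contact = −637.70 − 485.38 + 648.03 = -475.06 m.
Depth below ground = -404.6 − (-475.06) = 70.5 m.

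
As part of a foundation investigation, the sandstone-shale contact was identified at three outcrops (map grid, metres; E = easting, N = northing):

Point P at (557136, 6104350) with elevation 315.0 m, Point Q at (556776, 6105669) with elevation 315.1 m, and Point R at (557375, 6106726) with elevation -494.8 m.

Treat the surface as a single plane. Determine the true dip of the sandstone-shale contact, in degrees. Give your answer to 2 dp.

Let the plane be z = a·E + b·N + c.
Point Q−Point P: −360a + 1319b = 0.1;  Point R−Point P: 239a + 2376b = −809.8.
Solving gives a = −0.91266, b = −0.24902.
Gradient magnitude |∇z| = √(a² + b²) = √(0.83295 + 0.06201) = 0.94603.
True dip = arctan(0.94603) = 43.41°, dipping toward ENE (azimuth ≈ 075°).

43.41°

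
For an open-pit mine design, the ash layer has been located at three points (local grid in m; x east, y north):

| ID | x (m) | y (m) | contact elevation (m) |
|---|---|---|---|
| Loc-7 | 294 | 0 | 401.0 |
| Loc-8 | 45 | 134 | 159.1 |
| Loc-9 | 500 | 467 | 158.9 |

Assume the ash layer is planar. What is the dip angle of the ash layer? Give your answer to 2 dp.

43.47°

Let the plane be z = a·x + b·y + c.
Loc-8−Loc-7: −249a + 134b = −241.9;  Loc-9−Loc-7: 206a + 467b = −242.1.
Solving gives a = 0.55965, b = −0.76528.
Gradient magnitude |∇z| = √(a² + b²) = √(0.31320 + 0.58566) = 0.94808.
True dip = arctan(0.94808) = 43.47°, dipping toward NW (azimuth ≈ 324°).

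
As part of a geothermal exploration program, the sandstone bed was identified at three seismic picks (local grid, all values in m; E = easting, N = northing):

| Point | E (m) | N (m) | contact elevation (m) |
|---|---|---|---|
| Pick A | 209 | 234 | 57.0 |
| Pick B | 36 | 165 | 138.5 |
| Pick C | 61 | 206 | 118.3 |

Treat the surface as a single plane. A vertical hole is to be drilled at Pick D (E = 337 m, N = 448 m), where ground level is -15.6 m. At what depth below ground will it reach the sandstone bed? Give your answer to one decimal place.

Two edge vectors: Pick A→Pick B = (-173, -69, 81.5), Pick A→Pick C = (-148, -28, 61.3).
Normal n = (Pick A→Pick B) × (Pick A→Pick C) = (-1947.7, -1457.1, -5368).
So ∂z/∂E = −n_x/n_z = −0.36284 and ∂z/∂N = −n_y/n_z = −0.27144.
Intercept c from Pick A: 57 + 75.83 + 63.52 = 196.35.
At (337, 448): z_contact = −122.28 − 121.61 + 196.35 = -47.53 m.
Depth below ground = -15.6 − (-47.53) = 31.9 m.

31.9 m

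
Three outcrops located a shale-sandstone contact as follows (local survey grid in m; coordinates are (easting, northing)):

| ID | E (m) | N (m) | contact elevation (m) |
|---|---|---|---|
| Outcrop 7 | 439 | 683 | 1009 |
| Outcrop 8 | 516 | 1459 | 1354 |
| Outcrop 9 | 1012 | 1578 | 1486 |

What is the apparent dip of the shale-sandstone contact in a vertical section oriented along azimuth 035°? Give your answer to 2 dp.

Let the plane be z = a·E + b·N + c.
Outcrop 8−Outcrop 7: 77a + 776b = 345;  Outcrop 9−Outcrop 7: 573a + 895b = 477.
Solving gives a = 0.16335, b = 0.42838.
Unit vector along 035° is (sin 35°, cos 35°) = (0.5736, 0.8192).
Slope in that direction = a·(0.5736) + b·(0.8192) = 0.44460.
Apparent dip = arctan|0.44460| = 23.97° (true dip is 24.6°, so apparent ≤ true as expected).

23.97°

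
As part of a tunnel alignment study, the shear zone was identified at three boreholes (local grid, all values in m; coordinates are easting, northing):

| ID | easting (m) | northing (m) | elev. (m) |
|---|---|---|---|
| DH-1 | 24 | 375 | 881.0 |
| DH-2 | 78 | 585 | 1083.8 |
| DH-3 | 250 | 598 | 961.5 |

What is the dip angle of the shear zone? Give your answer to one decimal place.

Two edge vectors: DH-1→DH-2 = (54, 210, 202.8), DH-1→DH-3 = (226, 223, 80.5).
Normal n = (DH-1→DH-2) × (DH-1→DH-3) = (-28319.4, 41485.8, -35418).
So ∂z/∂easting = −n_x/n_z = −0.79958 and ∂z/∂northing = −n_y/n_z = 1.17132.
Gradient magnitude |∇z| = √(a² + b²) = √(0.63932 + 1.37199) = 1.41821.
True dip = arctan(1.41821) = 54.8°, dipping toward SE (azimuth ≈ 146°).

54.8°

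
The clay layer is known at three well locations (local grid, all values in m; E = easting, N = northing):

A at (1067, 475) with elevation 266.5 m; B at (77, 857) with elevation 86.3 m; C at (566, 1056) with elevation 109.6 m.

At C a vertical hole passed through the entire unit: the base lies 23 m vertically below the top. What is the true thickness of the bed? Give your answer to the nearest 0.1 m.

22.5 m

Two edge vectors: A→B = (-990, 382, -180.2), A→C = (-501, 581, -156.9).
Normal n = (A→B) × (A→C) = (44760.4, -65050.8, -383808).
So ∂z/∂E = −n_x/n_z = 0.11662 and ∂z/∂N = −n_y/n_z = −0.16949.
|∇z| = √(a²+b²) = 0.20573, so dip δ = arctan(0.20573) = 11.63°.
True thickness = vertical thickness × cos δ = 23 × cos 11.63° = 22.5 m.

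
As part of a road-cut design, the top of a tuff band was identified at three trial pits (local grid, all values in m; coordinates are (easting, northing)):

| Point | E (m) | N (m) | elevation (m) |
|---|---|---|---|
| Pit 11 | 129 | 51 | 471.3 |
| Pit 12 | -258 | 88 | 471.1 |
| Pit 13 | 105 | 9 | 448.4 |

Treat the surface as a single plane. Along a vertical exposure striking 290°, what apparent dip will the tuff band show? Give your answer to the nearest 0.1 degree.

Let the plane be z = a·E + b·N + c.
Pit 12−Pit 11: −387a + 37b = −0.2;  Pit 13−Pit 11: −24a − 42b = −22.9.
Solving gives a = 0.04992, b = 0.51671.
Unit vector along 290° is (sin 290°, cos 290°) = (-0.9397, 0.3420).
Slope in that direction = a·(-0.9397) + b·(0.3420) = 0.12982.
Apparent dip = arctan|0.12982| = 7.4° (true dip is 27.4°, so apparent ≤ true as expected).

7.4°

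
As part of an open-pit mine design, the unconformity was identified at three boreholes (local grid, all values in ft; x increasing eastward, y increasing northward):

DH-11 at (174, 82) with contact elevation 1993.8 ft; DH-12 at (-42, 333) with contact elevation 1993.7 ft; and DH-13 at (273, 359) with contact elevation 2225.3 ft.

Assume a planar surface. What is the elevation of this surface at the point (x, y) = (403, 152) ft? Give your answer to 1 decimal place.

Let the plane be z = a·x + b·y + c.
DH-12−DH-11: −216a + 251b = −0.1;  DH-13−DH-11: 99a + 277b = 231.5.
Solving gives a = 0.68651, b = 0.59038.
Then c = 1993.8 − a·174 − b·82 = 1825.94.
At (403, 152): z = 276.7 + 89.7 + 1825.94 = 2192.3 ft.

2192.3 ft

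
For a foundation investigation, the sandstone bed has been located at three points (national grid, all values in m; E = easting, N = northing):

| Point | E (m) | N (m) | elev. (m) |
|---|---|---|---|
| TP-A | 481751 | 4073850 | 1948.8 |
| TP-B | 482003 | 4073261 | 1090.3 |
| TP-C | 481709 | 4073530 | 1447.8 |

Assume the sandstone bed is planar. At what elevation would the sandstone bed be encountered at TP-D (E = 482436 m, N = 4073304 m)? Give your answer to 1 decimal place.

Two edge vectors: TP-A→TP-B = (252, -589, -858.5), TP-A→TP-C = (-42, -320, -501).
Normal n = (TP-A→TP-B) × (TP-A→TP-C) = (20369, 162309, -105378).
So ∂z/∂E = −n_x/n_z = 0.193294616 and ∂z/∂N = −n_y/n_z = 1.540255082.
Intercept c from TP-A: 1948.8 − 93119.87 − 6274768.16 = −6365939.24.
At (482436, 4073304): z = 93252.3 + 6273927.2 − 6365939.24 = 1240.2 m.

1240.2 m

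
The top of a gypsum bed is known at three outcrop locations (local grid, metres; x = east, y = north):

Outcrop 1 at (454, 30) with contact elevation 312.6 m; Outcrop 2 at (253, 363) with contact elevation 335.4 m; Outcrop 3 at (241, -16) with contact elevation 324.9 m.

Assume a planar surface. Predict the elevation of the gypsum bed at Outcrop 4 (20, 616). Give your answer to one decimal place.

Two edge vectors: Outcrop 1→Outcrop 2 = (-201, 333, 22.8), Outcrop 1→Outcrop 3 = (-213, -46, 12.3).
Normal n = (Outcrop 1→Outcrop 2) × (Outcrop 1→Outcrop 3) = (5144.7, -2384.1, 80175).
So ∂z/∂x = −n_x/n_z = −0.06417 and ∂z/∂y = −n_y/n_z = 0.02974.
Intercept c from Outcrop 1: 312.6 + 29.13 − 0.89 = 340.84.
At (20, 616): z = −1.3 + 18.3 + 340.84 = 357.9 m.

357.9 m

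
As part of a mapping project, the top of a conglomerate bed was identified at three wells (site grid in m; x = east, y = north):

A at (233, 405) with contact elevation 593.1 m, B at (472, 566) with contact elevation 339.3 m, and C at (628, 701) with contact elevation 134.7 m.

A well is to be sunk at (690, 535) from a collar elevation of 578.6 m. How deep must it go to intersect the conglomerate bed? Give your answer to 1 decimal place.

Let the plane be z = a·x + b·y + c.
B−A: 239a + 161b = −253.8;  C−A: 395a + 296b = −458.4.
Solving gives a = −0.18498, b = −1.30180.
Then c = 593.1 − a·233 − b·405 = 1163.43.
At (690, 535): z_contact = −127.63 − 696.47 + 1163.43 = 339.33 m.
Depth below ground = 578.6 − 339.33 = 239.3 m.

239.3 m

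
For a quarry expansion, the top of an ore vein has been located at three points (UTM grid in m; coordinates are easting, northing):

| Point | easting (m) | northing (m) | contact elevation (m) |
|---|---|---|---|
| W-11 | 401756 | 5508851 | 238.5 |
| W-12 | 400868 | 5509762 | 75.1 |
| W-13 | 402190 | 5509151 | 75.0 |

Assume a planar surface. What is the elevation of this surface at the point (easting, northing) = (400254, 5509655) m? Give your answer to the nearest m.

Two edge vectors: W-11→W-12 = (-888, 911, -163.4), W-11→W-13 = (434, 300, -163.5).
Normal n = (W-11→W-12) × (W-11→W-13) = (-99928.5, -216103.6, -661774).
So ∂z/∂easting = −n_x/n_z = −0.15100095 and ∂z/∂northing = −n_y/n_z = −0.32655196.
Intercept c from W-11: 238.5 + 60665.54 + 1798926.12 = 1859830.15.
At (400254, 5509655): z = −60438.7 − 1799188.7 + 1859830.15 = 202.8 m.

203 m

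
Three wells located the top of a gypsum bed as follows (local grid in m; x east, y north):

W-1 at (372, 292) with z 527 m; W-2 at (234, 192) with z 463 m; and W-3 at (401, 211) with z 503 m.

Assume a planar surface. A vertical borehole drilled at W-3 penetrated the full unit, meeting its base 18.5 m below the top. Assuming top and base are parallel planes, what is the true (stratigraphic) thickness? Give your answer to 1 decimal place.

17.1 m

Let the plane be z = a·x + b·y + c.
W-2−W-1: −138a − 100b = −64;  W-3−W-1: 29a − 81b = −24.
Solving gives a = 0.19776, b = 0.36710.
|∇z| = √(a²+b²) = 0.41697, so dip δ = arctan(0.41697) = 22.63°.
True thickness = vertical thickness × cos δ = 18.5 × cos 22.63° = 17.1 m.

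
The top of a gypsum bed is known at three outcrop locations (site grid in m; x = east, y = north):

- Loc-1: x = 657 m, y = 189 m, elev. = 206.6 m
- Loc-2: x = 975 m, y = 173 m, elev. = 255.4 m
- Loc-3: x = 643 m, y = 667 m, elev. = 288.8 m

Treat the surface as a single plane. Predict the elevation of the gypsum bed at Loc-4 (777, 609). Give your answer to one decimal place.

Let the plane be z = a·x + b·y + c.
Loc-2−Loc-1: 318a − 16b = 48.8;  Loc-3−Loc-1: −14a + 478b = 82.2.
Solving gives a = 0.16235, b = 0.17672.
Then c = 206.6 − a·657 − b·189 = 66.54.
At (777, 609): z = 126.1 + 107.6 + 66.54 = 300.3 m.

300.3 m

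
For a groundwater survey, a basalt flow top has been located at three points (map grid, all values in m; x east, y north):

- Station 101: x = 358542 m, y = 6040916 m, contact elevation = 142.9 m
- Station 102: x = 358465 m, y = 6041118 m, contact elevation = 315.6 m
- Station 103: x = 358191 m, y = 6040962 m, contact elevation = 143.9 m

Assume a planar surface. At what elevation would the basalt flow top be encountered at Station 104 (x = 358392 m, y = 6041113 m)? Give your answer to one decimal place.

302.7 m

Two edge vectors: Station 101→Station 102 = (-77, 202, 172.7), Station 101→Station 103 = (-351, 46, 1).
Normal n = (Station 101→Station 102) × (Station 101→Station 103) = (-7742.2, -60540.7, 67360).
So ∂z/∂x = −n_x/n_z = 0.114937648 and ∂z/∂y = −n_y/n_z = 0.898763361.
Intercept c from Station 101: 142.9 − 41209.97 − 5429353.97 = −5470421.04.
At (358392, 6041113): z = 41192.7 + 5429531.0 − 5470421.04 = 302.7 m.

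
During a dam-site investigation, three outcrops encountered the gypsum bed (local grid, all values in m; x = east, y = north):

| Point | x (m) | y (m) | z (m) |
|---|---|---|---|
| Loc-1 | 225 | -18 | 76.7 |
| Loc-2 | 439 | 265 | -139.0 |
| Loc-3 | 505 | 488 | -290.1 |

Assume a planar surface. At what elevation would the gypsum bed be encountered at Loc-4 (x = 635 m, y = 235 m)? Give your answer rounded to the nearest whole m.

Two edge vectors: Loc-1→Loc-2 = (214, 283, -215.7), Loc-1→Loc-3 = (280, 506, -366.8).
Normal n = (Loc-1→Loc-2) × (Loc-1→Loc-3) = (5339.8, 18099.2, 29044).
So ∂z/∂x = −n_x/n_z = −0.18385 and ∂z/∂y = −n_y/n_z = −0.62316.
Intercept c from Loc-1: 76.7 + 41.37 − 11.22 = 106.85.
At (635, 235): z = −116.7 − 146.4 + 106.85 = -156.3 m.

-156 m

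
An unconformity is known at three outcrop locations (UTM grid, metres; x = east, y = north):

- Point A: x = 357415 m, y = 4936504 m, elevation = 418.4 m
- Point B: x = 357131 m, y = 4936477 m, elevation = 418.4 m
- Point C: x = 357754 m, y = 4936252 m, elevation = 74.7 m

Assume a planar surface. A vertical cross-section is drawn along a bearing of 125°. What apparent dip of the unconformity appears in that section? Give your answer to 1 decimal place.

Two edge vectors: Point A→Point B = (-284, -27, 0), Point A→Point C = (339, -252, -343.7).
Normal n = (Point A→Point B) × (Point A→Point C) = (9279.9, -97610.8, 80721).
So ∂z/∂x = −n_x/n_z = −0.11496 and ∂z/∂y = −n_y/n_z = 1.20924.
Unit vector along 125° is (sin 125°, cos 125°) = (0.8192, -0.5736).
Slope in that direction = a·(0.8192) + b·(-0.5736) = −0.78776.
Apparent dip = arctan|0.78776| = 38.2° (true dip is 50.5°, so apparent ≤ true as expected).

38.2°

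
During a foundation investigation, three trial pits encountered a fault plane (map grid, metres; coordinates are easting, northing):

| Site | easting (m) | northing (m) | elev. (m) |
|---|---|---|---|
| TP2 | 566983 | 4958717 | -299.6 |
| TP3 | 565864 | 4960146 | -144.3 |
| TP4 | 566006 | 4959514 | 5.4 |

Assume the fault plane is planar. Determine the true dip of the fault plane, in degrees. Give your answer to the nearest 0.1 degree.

Two edge vectors: TP2→TP3 = (-1119, 1429, 155.3), TP2→TP4 = (-977, 797, 305).
Normal n = (TP2→TP3) × (TP2→TP4) = (312070.9, 189566.9, 504290).
So ∂z/∂easting = −n_x/n_z = −0.61883 and ∂z/∂northing = −n_y/n_z = −0.37591.
Gradient magnitude |∇z| = √(a² + b²) = √(0.38295 + 0.14131) = 0.72406.
True dip = arctan(0.72406) = 35.9°, dipping toward ENE (azimuth ≈ 059°).

35.9°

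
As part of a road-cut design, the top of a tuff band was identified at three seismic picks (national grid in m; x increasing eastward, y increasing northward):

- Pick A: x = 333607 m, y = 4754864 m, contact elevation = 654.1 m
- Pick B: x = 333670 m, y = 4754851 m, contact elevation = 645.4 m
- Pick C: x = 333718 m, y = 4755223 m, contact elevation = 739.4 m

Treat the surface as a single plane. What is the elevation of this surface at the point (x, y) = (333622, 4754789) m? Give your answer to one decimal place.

633.1 m

Two edge vectors: Pick A→Pick B = (63, -13, -8.7), Pick A→Pick C = (111, 359, 85.3).
Normal n = (Pick A→Pick B) × (Pick A→Pick C) = (2014.4, -6339.6, 24060).
So ∂z/∂x = −n_x/n_z = −0.083724023 and ∂z/∂y = −n_y/n_z = 0.263491272.
Intercept c from Pick A: 654.1 + 27930.92 − 1252865.16 = −1224280.14.
At (333622, 4754789): z = −27932.2 + 1252845.4 − 1224280.14 = 633.1 m.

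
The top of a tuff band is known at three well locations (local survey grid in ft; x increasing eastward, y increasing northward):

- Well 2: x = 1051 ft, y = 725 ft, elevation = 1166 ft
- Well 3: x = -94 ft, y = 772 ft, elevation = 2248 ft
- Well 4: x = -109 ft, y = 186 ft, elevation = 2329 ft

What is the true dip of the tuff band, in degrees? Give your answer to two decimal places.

Two edge vectors: Well 2→Well 3 = (-1145, 47, 1082), Well 2→Well 4 = (-1160, -539, 1163).
Normal n = (Well 2→Well 3) × (Well 2→Well 4) = (637859, 76515, 671675).
So ∂z/∂x = −n_x/n_z = −0.94965 and ∂z/∂y = −n_y/n_z = −0.11392.
Gradient magnitude |∇z| = √(a² + b²) = √(0.90184 + 0.01298) = 0.95646.
True dip = arctan(0.95646) = 43.73°, dipping toward E (azimuth ≈ 083°).

43.73°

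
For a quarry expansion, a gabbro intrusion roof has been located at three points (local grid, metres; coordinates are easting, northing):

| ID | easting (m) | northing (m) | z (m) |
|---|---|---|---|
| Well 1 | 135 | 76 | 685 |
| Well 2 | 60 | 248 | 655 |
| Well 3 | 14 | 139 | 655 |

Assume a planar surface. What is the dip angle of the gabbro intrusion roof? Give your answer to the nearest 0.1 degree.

12.4°

Two edge vectors: Well 1→Well 2 = (-75, 172, -30), Well 1→Well 3 = (-121, 63, -30).
Normal n = (Well 1→Well 2) × (Well 1→Well 3) = (-3270, 1380, 16087).
So ∂z/∂easting = −n_x/n_z = 0.20327 and ∂z/∂northing = −n_y/n_z = −0.08578.
Gradient magnitude |∇z| = √(a² + b²) = √(0.04132 + 0.00736) = 0.22063.
True dip = arctan(0.22063) = 12.4°, dipping toward WNW (azimuth ≈ 293°).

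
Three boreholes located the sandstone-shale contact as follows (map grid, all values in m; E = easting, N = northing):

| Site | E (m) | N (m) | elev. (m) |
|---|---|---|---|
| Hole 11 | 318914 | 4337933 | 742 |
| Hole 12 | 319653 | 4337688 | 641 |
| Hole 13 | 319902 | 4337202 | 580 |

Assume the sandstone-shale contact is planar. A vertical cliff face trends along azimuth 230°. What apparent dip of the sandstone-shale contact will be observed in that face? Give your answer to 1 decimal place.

Two edge vectors: Hole 11→Hole 12 = (739, -245, -101), Hole 11→Hole 13 = (988, -731, -162).
Normal n = (Hole 11→Hole 12) × (Hole 11→Hole 13) = (-34141, 19930, -298149).
So ∂z/∂E = −n_x/n_z = −0.11451 and ∂z/∂N = −n_y/n_z = 0.06685.
Unit vector along 230° is (sin 230°, cos 230°) = (-0.7660, -0.6428).
Slope in that direction = a·(-0.7660) + b·(-0.6428) = 0.04475.
Apparent dip = arctan|0.04475| = 2.6° (true dip is 7.6°, so apparent ≤ true as expected).

2.6°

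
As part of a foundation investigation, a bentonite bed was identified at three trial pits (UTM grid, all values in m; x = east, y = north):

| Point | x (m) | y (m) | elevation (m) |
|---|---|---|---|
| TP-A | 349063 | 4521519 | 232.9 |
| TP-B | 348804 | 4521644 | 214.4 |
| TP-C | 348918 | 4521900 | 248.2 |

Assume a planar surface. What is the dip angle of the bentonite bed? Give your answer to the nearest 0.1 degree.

7.9°

Two edge vectors: TP-A→TP-B = (-259, 125, -18.5), TP-A→TP-C = (-145, 381, 15.3).
Normal n = (TP-A→TP-B) × (TP-A→TP-C) = (8961, 6645.2, -80554).
So ∂z/∂x = −n_x/n_z = 0.11124 and ∂z/∂y = −n_y/n_z = 0.08249.
Gradient magnitude |∇z| = √(a² + b²) = √(0.01237 + 0.00681) = 0.13849.
True dip = arctan(0.13849) = 7.9°, dipping toward SW (azimuth ≈ 233°).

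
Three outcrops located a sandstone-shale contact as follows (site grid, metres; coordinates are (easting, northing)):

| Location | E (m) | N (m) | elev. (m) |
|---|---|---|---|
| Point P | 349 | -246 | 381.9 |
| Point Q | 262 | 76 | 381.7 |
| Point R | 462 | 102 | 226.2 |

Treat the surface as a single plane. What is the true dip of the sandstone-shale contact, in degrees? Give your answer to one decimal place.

37.9°

Two edge vectors: Point P→Point Q = (-87, 322, -0.2), Point P→Point R = (113, 348, -155.7).
Normal n = (Point P→Point Q) × (Point P→Point R) = (-50065.8, -13568.5, -66662).
So ∂z/∂E = −n_x/n_z = −0.75104 and ∂z/∂N = −n_y/n_z = −0.20354.
Gradient magnitude |∇z| = √(a² + b²) = √(0.56406 + 0.04143) = 0.77813.
True dip = arctan(0.77813) = 37.9°, dipping toward ENE (azimuth ≈ 075°).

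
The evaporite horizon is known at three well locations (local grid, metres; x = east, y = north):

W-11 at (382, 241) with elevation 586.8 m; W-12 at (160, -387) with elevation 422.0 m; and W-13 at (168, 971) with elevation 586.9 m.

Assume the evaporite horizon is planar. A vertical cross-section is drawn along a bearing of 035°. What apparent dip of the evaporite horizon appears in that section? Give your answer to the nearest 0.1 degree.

Let the plane be z = a·x + b·y + c.
W-12−W-11: −222a − 628b = −164.8;  W-13−W-11: −214a + 730b = 0.1.
Solving gives a = 0.40560, b = 0.11904.
Unit vector along 035° is (sin 35°, cos 35°) = (0.5736, 0.8192).
Slope in that direction = a·(0.5736) + b·(0.8192) = 0.33015.
Apparent dip = arctan|0.33015| = 18.3° (true dip is 22.9°, so apparent ≤ true as expected).

18.3°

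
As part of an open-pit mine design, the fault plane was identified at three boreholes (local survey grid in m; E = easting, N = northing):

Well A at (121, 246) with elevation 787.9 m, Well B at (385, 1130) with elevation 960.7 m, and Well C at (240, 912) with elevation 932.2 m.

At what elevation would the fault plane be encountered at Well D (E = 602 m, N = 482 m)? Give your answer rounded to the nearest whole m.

762 m

Let the plane be z = a·E + b·N + c.
Well B−Well A: 264a + 884b = 172.8;  Well C−Well A: 119a + 666b = 144.3.
Solving gives a = −0.17665, b = 0.24823.
Then c = 787.9 − a·121 − b·246 = 748.21.
At (602, 482): z = −106.3 + 119.6 + 748.21 = 761.5 m.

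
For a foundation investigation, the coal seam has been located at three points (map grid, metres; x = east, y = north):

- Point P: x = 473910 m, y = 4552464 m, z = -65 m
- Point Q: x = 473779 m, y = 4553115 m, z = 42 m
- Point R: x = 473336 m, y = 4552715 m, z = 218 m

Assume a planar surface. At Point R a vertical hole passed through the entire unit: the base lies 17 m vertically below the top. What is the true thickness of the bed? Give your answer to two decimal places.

Let the plane be z = a·x + b·y + c.
Point Q−Point P: −131a + 651b = 107;  Point R−Point P: −574a + 251b = 283.
Solving gives a = −0.46179, b = 0.07144.
|∇z| = √(a²+b²) = 0.46729, so dip δ = arctan(0.46729) = 25.05°.
True thickness = vertical thickness × cos δ = 17 × cos 25.05° = 15.40 m.

15.40 m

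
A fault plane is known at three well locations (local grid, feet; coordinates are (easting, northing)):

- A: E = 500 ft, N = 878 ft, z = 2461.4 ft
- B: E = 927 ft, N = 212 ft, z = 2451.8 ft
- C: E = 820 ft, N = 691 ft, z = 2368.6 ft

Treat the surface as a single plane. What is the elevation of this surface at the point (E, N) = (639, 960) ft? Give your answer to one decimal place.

2376.3 ft

Two edge vectors: A→B = (427, -666, -9.6), A→C = (320, -187, -92.8).
Normal n = (A→B) × (A→C) = (60009.6, 36553.6, 133271).
So ∂z/∂E = −n_x/n_z = −0.45028 and ∂z/∂N = −n_y/n_z = −0.27428.
Intercept c from A: 2461.4 + 225.14 + 240.82 = 2927.36.
At (639, 960): z = −287.7 − 263.3 + 2927.36 = 2376.3 ft.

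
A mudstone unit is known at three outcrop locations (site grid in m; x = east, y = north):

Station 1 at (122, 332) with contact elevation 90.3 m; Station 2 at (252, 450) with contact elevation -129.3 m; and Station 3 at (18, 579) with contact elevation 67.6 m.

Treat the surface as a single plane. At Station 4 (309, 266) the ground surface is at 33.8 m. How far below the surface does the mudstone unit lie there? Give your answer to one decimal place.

Two edge vectors: Station 1→Station 2 = (130, 118, -219.6), Station 1→Station 3 = (-104, 247, -22.7).
Normal n = (Station 1→Station 2) × (Station 1→Station 3) = (51562.6, 25789.4, 44382).
So ∂z/∂x = −n_x/n_z = −1.16179 and ∂z/∂y = −n_y/n_z = −0.58108.
Intercept c from Station 1: 90.3 + 141.74 + 192.92 = 424.96.
At (309, 266): z_contact = −358.99 − 154.57 + 424.96 = -88.60 m.
Depth below ground = 33.8 − (-88.60) = 122.4 m.

122.4 m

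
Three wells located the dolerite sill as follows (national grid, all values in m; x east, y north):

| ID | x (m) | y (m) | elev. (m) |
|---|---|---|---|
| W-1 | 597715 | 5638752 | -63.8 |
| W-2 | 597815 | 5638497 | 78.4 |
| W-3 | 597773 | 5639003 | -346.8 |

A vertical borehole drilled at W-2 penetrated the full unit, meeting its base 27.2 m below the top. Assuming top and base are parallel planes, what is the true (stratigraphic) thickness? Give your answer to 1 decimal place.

16.6 m

Two edge vectors: W-1→W-2 = (100, -255, 142.2), W-1→W-3 = (58, 251, -283).
Normal n = (W-1→W-2) × (W-1→W-3) = (36472.8, 36547.6, 39890).
So ∂z/∂x = −n_x/n_z = −0.91433 and ∂z/∂y = −n_y/n_z = −0.91621.
|∇z| = √(a²+b²) = 1.29439, so dip δ = arctan(1.29439) = 52.31°.
True thickness = vertical thickness × cos δ = 27.2 × cos 52.31° = 16.6 m.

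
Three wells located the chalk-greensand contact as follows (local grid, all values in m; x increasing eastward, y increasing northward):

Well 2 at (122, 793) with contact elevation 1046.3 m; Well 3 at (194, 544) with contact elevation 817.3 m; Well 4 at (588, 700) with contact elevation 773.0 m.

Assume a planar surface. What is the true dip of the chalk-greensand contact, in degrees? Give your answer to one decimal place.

42.1°

Two edge vectors: Well 2→Well 3 = (72, -249, -229), Well 2→Well 4 = (466, -93, -273.3).
Normal n = (Well 2→Well 3) × (Well 2→Well 4) = (46754.7, -87036.4, 109338).
So ∂z/∂x = −n_x/n_z = −0.42762 and ∂z/∂y = −n_y/n_z = 0.79603.
Gradient magnitude |∇z| = √(a² + b²) = √(0.18286 + 0.63366) = 0.90362.
True dip = arctan(0.90362) = 42.1°, dipping toward SSE (azimuth ≈ 152°).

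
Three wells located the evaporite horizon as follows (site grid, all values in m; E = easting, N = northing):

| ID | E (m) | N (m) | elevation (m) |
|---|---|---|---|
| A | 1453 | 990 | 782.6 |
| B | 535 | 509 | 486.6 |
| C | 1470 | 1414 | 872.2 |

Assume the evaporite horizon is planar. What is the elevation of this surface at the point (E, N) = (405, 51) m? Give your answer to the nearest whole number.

366 m

Let the plane be z = a·E + b·N + c.
B−A: −918a − 481b = −296;  C−A: 17a + 424b = 89.6.
Solving gives a = 0.21626, b = 0.20265.
Then c = 782.6 − a·1453 − b·990 = 267.75.
At (405, 51): z = 87.6 + 10.3 + 267.75 = 365.7 m.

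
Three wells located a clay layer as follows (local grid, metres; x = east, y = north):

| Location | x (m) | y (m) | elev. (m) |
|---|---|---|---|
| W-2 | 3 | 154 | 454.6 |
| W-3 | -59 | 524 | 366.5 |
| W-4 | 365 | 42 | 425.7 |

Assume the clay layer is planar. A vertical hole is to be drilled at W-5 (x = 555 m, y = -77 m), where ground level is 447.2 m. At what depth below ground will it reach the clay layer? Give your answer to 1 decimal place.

Let the plane be z = a·x + b·y + c.
W-3−W-2: −62a + 370b = −88.1;  W-4−W-2: 362a − 112b = −28.9.
Solving gives a = −0.16190, b = −0.26524.
Then c = 454.6 − a·3 − b·154 = 495.93.
At (555, -77): z_contact = −89.85 + 20.42 + 495.93 = 426.50 m.
Depth below ground = 447.2 − 426.50 = 20.7 m.

20.7 m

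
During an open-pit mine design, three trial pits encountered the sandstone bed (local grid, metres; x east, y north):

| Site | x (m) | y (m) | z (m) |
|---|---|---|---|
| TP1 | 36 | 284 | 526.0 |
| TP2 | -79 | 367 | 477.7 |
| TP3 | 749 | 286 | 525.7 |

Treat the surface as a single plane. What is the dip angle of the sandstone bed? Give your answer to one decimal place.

Two edge vectors: TP1→TP2 = (-115, 83, -48.3), TP1→TP3 = (713, 2, -0.3).
Normal n = (TP1→TP2) × (TP1→TP3) = (71.7, -34472.4, -59409).
So ∂z/∂x = −n_x/n_z = 0.00121 and ∂z/∂y = −n_y/n_z = −0.58026.
Gradient magnitude |∇z| = √(a² + b²) = √(0.00000 + 0.33670) = 0.58026.
True dip = arctan(0.58026) = 30.1°, dipping toward N (azimuth ≈ 360°).

30.1°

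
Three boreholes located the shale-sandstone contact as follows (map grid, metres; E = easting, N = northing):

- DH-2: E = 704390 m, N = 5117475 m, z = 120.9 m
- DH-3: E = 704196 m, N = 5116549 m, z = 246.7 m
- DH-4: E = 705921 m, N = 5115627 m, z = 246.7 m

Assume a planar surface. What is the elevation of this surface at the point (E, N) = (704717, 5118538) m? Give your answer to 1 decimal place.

Let the plane be z = a·E + b·N + c.
DH-3−DH-2: −194a − 926b = 125.8;  DH-4−DH-2: 1531a − 1848b = 125.8.
Solving gives a = −0.065300318, b = −0.122172504.
Then c = 120.9 − a·704390 − b·5117475 = 671332.52.
At (704717, 5118538): z = −46018.2 − 625344.6 + 671332.52 = -30.3 m.

-30.3 m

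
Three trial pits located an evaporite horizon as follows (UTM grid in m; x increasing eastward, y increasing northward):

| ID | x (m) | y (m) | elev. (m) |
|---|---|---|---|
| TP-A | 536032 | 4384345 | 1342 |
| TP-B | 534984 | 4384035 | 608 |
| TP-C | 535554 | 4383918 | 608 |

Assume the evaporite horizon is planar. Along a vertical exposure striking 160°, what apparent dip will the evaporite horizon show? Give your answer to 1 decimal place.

Let the plane be z = a·x + b·y + c.
TP-B−TP-A: −1048a − 310b = −734;  TP-C−TP-A: −478a − 427b = −734.
Solving gives a = 0.28691, b = 1.39779.
Unit vector along 160° is (sin 160°, cos 160°) = (0.3420, -0.9397).
Slope in that direction = a·(0.3420) + b·(-0.9397) = −1.21536.
Apparent dip = arctan|1.21536| = 50.6° (true dip is 55.0°, so apparent ≤ true as expected).

50.6°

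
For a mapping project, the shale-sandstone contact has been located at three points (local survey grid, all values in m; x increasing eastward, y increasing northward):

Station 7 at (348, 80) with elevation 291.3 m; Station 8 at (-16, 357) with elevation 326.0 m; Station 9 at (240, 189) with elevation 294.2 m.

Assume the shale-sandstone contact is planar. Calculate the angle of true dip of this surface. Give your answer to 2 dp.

22.36°

Two edge vectors: Station 7→Station 8 = (-364, 277, 34.7), Station 7→Station 9 = (-108, 109, 2.9).
Normal n = (Station 7→Station 8) × (Station 7→Station 9) = (-2979, -2692, -9760).
So ∂z/∂x = −n_x/n_z = −0.30523 and ∂z/∂y = −n_y/n_z = −0.27582.
Gradient magnitude |∇z| = √(a² + b²) = √(0.09316 + 0.07608) = 0.41139.
True dip = arctan(0.41139) = 22.36°, dipping toward NE (azimuth ≈ 048°).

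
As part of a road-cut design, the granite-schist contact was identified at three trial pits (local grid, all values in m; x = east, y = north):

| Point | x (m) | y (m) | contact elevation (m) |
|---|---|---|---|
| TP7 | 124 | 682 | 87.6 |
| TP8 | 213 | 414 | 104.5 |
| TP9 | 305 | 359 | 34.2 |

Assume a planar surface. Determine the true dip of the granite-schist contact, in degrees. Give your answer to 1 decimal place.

Two edge vectors: TP7→TP8 = (89, -268, 16.9), TP7→TP9 = (181, -323, -53.4).
Normal n = (TP7→TP8) × (TP7→TP9) = (19769.9, 7811.5, 19761).
So ∂z/∂x = −n_x/n_z = −1.00045 and ∂z/∂y = −n_y/n_z = −0.39530.
Gradient magnitude |∇z| = √(a² + b²) = √(1.00090 + 0.15626) = 1.07571.
True dip = arctan(1.07571) = 47.1°, dipping toward ENE (azimuth ≈ 068°).

47.1°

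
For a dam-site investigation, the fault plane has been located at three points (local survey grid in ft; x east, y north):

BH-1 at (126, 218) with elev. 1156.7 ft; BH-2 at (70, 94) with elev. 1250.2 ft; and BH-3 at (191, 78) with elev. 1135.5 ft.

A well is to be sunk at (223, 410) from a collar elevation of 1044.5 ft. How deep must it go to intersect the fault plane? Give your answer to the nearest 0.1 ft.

Two edge vectors: BH-1→BH-2 = (-56, -124, 93.5), BH-1→BH-3 = (65, -140, -21.2).
Normal n = (BH-1→BH-2) × (BH-1→BH-3) = (15718.8, 4890.3, 15900).
So ∂z/∂x = −n_x/n_z = −0.98860 and ∂z/∂y = −n_y/n_z = −0.30757.
Intercept c from BH-1: 1156.7 + 124.56 + 67.05 = 1348.31.
At (223, 410): z_contact = −220.46 − 126.10 + 1348.31 = 1001.75 ft.
Depth below ground = 1044.5 − 1001.75 = 42.7 ft.

42.7 ft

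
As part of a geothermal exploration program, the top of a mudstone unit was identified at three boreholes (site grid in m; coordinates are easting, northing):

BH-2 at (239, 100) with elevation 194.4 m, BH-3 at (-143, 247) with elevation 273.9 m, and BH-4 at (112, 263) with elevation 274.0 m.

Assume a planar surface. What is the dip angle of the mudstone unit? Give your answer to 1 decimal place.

25.0°

Let the plane be z = a·easting + b·northing + c.
BH-3−BH-2: −382a + 147b = 79.5;  BH-4−BH-2: −127a + 163b = 79.6.
Solving gives a = −0.02884, b = 0.46587.
Gradient magnitude |∇z| = √(a² + b²) = √(0.00083 + 0.21704) = 0.46677.
True dip = arctan(0.46677) = 25.0°, dipping toward S (azimuth ≈ 176°).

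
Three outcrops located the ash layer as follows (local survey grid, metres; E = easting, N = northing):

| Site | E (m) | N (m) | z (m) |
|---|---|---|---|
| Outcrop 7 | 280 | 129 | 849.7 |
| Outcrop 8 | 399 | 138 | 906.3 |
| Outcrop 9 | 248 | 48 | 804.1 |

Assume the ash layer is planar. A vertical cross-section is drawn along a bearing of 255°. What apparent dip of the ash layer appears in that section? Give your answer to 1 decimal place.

28.0°

Two edge vectors: Outcrop 7→Outcrop 8 = (119, 9, 56.6), Outcrop 7→Outcrop 9 = (-32, -81, -45.6).
Normal n = (Outcrop 7→Outcrop 8) × (Outcrop 7→Outcrop 9) = (4174.2, 3615.2, -9351).
So ∂z/∂E = −n_x/n_z = 0.44639 and ∂z/∂N = −n_y/n_z = 0.38661.
Unit vector along 255° is (sin 255°, cos 255°) = (-0.9659, -0.2588).
Slope in that direction = a·(-0.9659) + b·(-0.2588) = −0.53124.
Apparent dip = arctan|0.53124| = 28.0° (true dip is 30.6°, so apparent ≤ true as expected).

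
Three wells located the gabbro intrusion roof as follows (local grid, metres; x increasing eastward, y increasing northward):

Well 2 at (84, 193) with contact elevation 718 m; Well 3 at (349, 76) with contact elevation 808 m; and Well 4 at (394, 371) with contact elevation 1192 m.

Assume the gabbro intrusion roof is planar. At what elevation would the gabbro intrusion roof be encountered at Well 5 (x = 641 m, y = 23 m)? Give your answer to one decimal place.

Let the plane be z = a·x + b·y + c.
Well 3−Well 2: 265a − 117b = 90;  Well 4−Well 2: 310a + 178b = 474.
Solving gives a = 0.85664, b = 1.17102.
Then c = 718 − a·84 − b·193 = 420.04.
At (641, 23): z = 549.1 + 26.9 + 420.04 = 996.1 m.

996.1 m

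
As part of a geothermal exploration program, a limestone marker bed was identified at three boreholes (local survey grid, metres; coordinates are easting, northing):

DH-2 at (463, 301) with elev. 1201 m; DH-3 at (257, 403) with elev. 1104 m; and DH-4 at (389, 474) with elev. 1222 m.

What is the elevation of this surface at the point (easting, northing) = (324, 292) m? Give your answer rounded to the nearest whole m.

Two edge vectors: DH-2→DH-3 = (-206, 102, -97), DH-2→DH-4 = (-74, 173, 21).
Normal n = (DH-2→DH-3) × (DH-2→DH-4) = (18923, 11504, -28090).
So ∂z/∂easting = −n_x/n_z = 0.67366 and ∂z/∂northing = −n_y/n_z = 0.40954.
Intercept c from DH-2: 1201 − 311.90 − 123.27 = 765.83.
At (324, 292): z = 218.3 + 119.6 + 765.83 = 1103.7 m.

1104 m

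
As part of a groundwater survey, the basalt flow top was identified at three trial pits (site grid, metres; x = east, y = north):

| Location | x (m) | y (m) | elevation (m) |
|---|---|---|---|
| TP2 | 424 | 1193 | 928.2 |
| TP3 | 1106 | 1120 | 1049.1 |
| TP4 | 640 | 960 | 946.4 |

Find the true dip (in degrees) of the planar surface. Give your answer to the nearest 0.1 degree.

Let the plane be z = a·x + b·y + c.
TP3−TP2: 682a − 73b = 120.9;  TP4−TP2: 216a − 233b = 18.2.
Solving gives a = 0.18752, b = 0.09573.
Gradient magnitude |∇z| = √(a² + b²) = √(0.03516 + 0.00916) = 0.21054.
True dip = arctan(0.21054) = 11.9°, dipping toward WSW (azimuth ≈ 243°).

11.9°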